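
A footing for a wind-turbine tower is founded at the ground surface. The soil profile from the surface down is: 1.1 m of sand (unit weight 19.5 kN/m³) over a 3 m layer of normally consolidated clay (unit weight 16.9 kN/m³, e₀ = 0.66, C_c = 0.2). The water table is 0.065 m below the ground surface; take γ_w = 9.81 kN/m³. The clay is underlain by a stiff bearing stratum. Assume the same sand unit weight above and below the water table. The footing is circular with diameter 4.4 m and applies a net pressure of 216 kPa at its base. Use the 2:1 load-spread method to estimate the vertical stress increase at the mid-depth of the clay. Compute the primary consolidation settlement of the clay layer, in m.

Mid-depth of clay below the ground surface: z = 1.1 + 3/2 = 2.6 m.
Total vertical stress at mid-clay: σ_v = 19.5×1.1 + 16.9×1.5 = 46.8 kPa.
Pore pressure: u = 9.81×(2.6 − 0.065) = 24.868 kPa.
Initial effective stress: σ'_0 = σ_v − u = 46.8 − 24.868 = 21.932 kPa.
Stress increase at mid-clay by the 2:1 spreading method:
Δσ ≈ qD²/(D+z)² = 216×4.4²/(4.4+2.6)² = 85.342 kPa
Final effective stress: σ'_f = σ'_0 + Δσ = 21.932 + 85.342 = 107.27 kPa.
Normally consolidated clay, so the full stress increment lies on the virgin compression line:
S_c = C_c·H/(1+e₀)·log₁₀(σ'_f/σ'_0) = 0.2×3/(1+0.66)×log₁₀(107.27/21.932)
    = 0.36145 × 0.6894 = 0.2492 m

S_c ≈ 0.249 m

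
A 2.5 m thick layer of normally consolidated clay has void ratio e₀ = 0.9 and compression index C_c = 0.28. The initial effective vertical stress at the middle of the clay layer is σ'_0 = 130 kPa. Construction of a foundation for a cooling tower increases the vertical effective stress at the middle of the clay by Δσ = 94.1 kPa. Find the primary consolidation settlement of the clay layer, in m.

Final effective stress: σ'_f = σ'_0 + Δσ = 130 + 94.1 = 224.1 kPa.
Normally consolidated clay, so the full stress increment lies on the virgin compression line:
S_c = C_c·H/(1+e₀)·log₁₀(σ'_f/σ'_0) = 0.28×2.5/(1+0.9)×log₁₀(224.1/130)
    = 0.36842 × 0.2365 = 0.08713 m

S_c ≈ 0.0871 m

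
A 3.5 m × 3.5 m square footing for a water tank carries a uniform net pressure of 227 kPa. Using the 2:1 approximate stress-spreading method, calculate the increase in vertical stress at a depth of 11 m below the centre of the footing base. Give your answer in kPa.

By the 2:1 method the load spreads at 1 horizontal : 2 vertical, so at depth z the loaded area has grown by z in each plan dimension:
Δσ = qBL/((B+z)(L+z)) = 227×3.5×3.5/((3.5+11)(3.5+11)) = 13.226 kPa

Δσ_z ≈ 13.2 kPa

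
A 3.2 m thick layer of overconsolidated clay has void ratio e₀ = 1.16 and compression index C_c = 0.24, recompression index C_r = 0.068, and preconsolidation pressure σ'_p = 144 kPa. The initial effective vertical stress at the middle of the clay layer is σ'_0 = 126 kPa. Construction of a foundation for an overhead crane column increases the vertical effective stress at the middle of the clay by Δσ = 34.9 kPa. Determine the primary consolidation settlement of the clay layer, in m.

S_c ≈ 0.023 m

Final effective stress: σ'_f = 126 + 34.9 = 160.9 kPa.
σ'_f = 160.9 > σ'_p = 144 kPa, so the stress path crosses the preconsolidation pressure — recompression up to σ'_p, then virgin compression beyond:
S_c = H/(1+e₀)·[C_r·log₁₀(σ'_p/σ'_0) + C_c·log₁₀(σ'_f/σ'_p)]
    = 3.2/2.16 × [0.068×log₁₀(144/126) + 0.24×log₁₀(160.9/144)]
    = 1.4815 × [0.0039435 + 0.011566] = 0.02298 m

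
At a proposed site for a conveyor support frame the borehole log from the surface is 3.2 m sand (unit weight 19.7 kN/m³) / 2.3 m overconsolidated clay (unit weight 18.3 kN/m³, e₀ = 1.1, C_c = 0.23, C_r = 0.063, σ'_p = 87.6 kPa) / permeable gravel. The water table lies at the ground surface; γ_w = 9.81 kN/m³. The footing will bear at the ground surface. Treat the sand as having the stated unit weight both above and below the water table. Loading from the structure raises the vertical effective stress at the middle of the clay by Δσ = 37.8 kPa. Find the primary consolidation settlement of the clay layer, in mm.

Mid-depth of clay below the ground surface: z = 3.2 + 2.3/2 = 4.35 m.
Total vertical stress at mid-clay: σ_v = 19.7×3.2 + 18.3×1.15 = 84.085 kPa.
Pore pressure: u = 9.81×(4.35 − 0) = 42.673 kPa.
Initial effective stress: σ'_0 = σ_v − u = 84.085 − 42.673 = 41.412 kPa.
Final effective stress: σ'_f = 41.412 + 37.8 = 79.212 kPa.
σ'_f = 79.212 ≤ σ'_p = 87.6 kPa, so the clay remains overconsolidated and only the recompression index applies:
S_c = C_r·H/(1+e₀)·log₁₀(σ'_f/σ'_0) = 0.063×2.3/2.1×log₁₀(79.212/41.412)
    = 0.068998 × 0.28166 = 0.01943 m

S_c ≈ 19.4 mm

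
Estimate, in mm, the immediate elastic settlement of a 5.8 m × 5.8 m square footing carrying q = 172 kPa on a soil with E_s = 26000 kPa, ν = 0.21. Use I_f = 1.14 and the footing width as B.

Immediate (elastic) settlement: S_e = q·B·(1−ν²)/E_s · I_f.
S_e = 172 × 5.8 × (1 − 0.21²) / 26000 × 1.14
    = 172 × 5.8 × 0.9559 / 26000 × 1.14
    = 0.04181 m = 41.81 mm

S_e ≈ 41.8 mm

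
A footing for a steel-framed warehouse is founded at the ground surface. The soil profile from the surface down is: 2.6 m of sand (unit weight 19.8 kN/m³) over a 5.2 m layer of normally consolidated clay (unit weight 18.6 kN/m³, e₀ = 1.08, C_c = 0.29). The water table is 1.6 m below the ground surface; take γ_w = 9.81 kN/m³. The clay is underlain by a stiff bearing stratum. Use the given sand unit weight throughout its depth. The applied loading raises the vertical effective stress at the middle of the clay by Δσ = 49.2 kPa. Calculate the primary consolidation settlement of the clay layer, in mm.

Mid-depth of clay below the ground surface: z = 2.6 + 5.2/2 = 5.2 m.
Total vertical stress at mid-clay: σ_v = 19.8×2.6 + 18.6×2.6 = 99.84 kPa.
Pore pressure: u = 9.81×(5.2 − 1.6) = 35.316 kPa.
Initial effective stress: σ'_0 = σ_v − u = 99.84 − 35.316 = 64.524 kPa.
Final effective stress: σ'_f = σ'_0 + Δσ = 64.524 + 49.2 = 113.72 kPa.
Normally consolidated clay, so the full stress increment lies on the virgin compression line:
S_c = C_c·H/(1+e₀)·log₁₀(σ'_f/σ'_0) = 0.29×5.2/(1+1.08)×log₁₀(113.72/64.524)
    = 0.725 × 0.24612 = 0.1784 m

S_c ≈ 178 mm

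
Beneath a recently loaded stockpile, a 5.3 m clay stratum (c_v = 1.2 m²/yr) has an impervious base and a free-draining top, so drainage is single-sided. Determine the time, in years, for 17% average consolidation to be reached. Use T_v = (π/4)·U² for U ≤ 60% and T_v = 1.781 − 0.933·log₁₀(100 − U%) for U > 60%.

t ≈ 0.531 years

Drainage path length: H_d = H = 5.3 m (single drainage).
U ≤ 60%: T_v = (π/4)·U² = (π/4)×0.17² = 0.022698.
t = T_v·H_d²/c_v = 0.022698×5.3²/1.2 = 0.5313 years.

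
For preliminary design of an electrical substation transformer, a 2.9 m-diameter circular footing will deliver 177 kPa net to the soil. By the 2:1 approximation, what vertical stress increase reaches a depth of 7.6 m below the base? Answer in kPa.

Δσ_z ≈ 13.5 kPa

By the 2:1 method the load spreads at 1 horizontal : 2 vertical, so at depth z the loaded area has grown by z in each plan dimension:
Δσ ≈ qD²/(D+z)² = 177×2.9²/(2.9+7.6)² = 13.502 kPa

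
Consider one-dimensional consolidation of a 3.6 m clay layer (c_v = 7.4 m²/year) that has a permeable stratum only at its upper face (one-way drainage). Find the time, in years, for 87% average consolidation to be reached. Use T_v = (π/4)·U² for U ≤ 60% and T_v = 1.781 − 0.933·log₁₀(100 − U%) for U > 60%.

t ≈ 1.3 years

Drainage path length: H_d = H = 3.6 m (single drainage).
U > 60%: T_v = 1.781 − 0.933·log₁₀(100 − 87) = 0.74169.
t = T_v·H_d²/c_v = 0.74169×3.6²/7.4 = 1.299 years.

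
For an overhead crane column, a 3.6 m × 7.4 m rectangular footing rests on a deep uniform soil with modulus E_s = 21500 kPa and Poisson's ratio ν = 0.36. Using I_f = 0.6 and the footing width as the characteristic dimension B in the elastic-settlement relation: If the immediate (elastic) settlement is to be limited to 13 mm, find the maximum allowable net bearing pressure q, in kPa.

S_e = q·B·(1−ν²)/E_s · I_f  ⇒  q = S_e·E_s / (B·(1−ν²)·I_f).
q = 0.013 × 21500 / (3.6 × 0.8704 × 0.6) = 148.7 kPa

q ≈ 149 kPa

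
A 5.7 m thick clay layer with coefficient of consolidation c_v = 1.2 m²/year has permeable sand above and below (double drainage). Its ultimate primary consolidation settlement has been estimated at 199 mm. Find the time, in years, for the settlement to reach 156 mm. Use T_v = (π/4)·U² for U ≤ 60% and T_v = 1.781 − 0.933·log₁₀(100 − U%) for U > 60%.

t ≈ 3.63 years

Drainage path length: H_d = H/2 = 2.85 m (double drainage).
U = S(t)/S_ult = 156/199 = 0.7839.
U > 60%: T_v = 1.781 − 0.933·log₁₀(100 − 78.392) = 0.5358.
t = T_v·H_d²/c_v = 0.5358×2.85²/1.2 = 3.627 years.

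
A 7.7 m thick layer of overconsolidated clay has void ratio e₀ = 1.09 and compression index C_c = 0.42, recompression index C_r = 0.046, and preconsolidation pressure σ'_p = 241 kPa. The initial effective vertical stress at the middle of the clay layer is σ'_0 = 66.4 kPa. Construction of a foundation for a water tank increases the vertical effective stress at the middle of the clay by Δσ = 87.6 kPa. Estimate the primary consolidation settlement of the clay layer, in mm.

Final effective stress: σ'_f = 66.4 + 87.6 = 154 kPa.
σ'_f = 154 ≤ σ'_p = 241 kPa, so the clay remains overconsolidated and only the recompression index applies:
S_c = C_r·H/(1+e₀)·log₁₀(σ'_f/σ'_0) = 0.046×7.7/2.09×log₁₀(154/66.4)
    = 0.16947 × 0.36535 = 0.06192 m

S_c ≈ 61.9 mm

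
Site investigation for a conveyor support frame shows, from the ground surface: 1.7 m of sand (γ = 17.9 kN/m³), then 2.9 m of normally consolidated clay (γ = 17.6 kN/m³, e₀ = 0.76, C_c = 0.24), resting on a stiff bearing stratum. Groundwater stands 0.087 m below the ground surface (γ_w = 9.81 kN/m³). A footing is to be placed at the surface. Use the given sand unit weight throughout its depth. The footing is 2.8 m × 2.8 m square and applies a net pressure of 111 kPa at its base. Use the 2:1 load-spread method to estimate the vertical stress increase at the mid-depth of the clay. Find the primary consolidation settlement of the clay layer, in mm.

S_c ≈ 115 mm

Mid-depth of clay below the ground surface: z = 1.7 + 2.9/2 = 3.15 m.
Total vertical stress at mid-clay: σ_v = 17.9×1.7 + 17.6×1.45 = 55.95 kPa.
Pore pressure: u = 9.81×(3.15 − 0.087) = 30.048 kPa.
Initial effective stress: σ'_0 = σ_v − u = 55.95 − 30.048 = 25.902 kPa.
Stress increase at mid-clay by the 2:1 spreading method:
Δσ = qBL/((B+z)(L+z)) = 111×2.8×2.8/((2.8+3.15)(2.8+3.15)) = 24.581 kPa
Final effective stress: σ'_f = σ'_0 + Δσ = 25.902 + 24.581 = 50.483 kPa.
Normally consolidated clay, so the full stress increment lies on the virgin compression line:
S_c = C_c·H/(1+e₀)·log₁₀(σ'_f/σ'_0) = 0.24×2.9/(1+0.76)×log₁₀(50.483/25.902)
    = 0.39545 × 0.28981 = 0.1146 m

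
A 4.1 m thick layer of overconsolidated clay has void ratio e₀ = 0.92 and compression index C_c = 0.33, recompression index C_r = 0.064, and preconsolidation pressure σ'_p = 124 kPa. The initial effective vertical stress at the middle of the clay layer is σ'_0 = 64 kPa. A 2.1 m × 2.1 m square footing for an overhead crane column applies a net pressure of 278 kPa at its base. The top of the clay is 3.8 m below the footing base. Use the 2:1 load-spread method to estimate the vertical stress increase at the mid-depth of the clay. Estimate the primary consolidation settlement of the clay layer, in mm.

Mid-depth of clay below the footing base: z = 3.8 + 4.1/2 = 5.85 m.
Stress increase at mid-clay by the 2:1 spreading method:
Δσ = qBL/((B+z)(L+z)) = 278×2.1×2.1/((2.1+5.85)(2.1+5.85)) = 19.398 kPa
Final effective stress: σ'_f = 64 + 19.398 = 83.398 kPa.
σ'_f = 83.398 ≤ σ'_p = 124 kPa, so the clay remains overconsolidated and only the recompression index applies:
S_c = C_r·H/(1+e₀)·log₁₀(σ'_f/σ'_0) = 0.064×4.1/1.92×log₁₀(83.398/64)
    = 0.13667 × 0.11498 = 0.01571 m

S_c ≈ 15.7 mm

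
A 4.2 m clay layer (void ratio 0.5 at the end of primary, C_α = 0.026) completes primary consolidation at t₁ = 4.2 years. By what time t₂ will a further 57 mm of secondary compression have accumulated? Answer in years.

t₂ ≈ 25.5 years

S_s = C_α·H/(1+e_p)·log₁₀(t₂/t₁) ⇒ log₁₀(t₂/t₁) = S_s·(1+e_p)/(C_α·H).
log₁₀(t₂/t₁) = 0.057 × (1+0.5) / (0.026×4.2) = 0.783
t₂ = t₁ × 10^0.783 = 4.2 × 6.067 = 25.48 years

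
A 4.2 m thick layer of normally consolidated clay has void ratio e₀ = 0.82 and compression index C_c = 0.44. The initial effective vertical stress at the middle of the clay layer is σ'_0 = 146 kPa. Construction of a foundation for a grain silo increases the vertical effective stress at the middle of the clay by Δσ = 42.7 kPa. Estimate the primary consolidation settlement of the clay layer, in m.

S_c ≈ 0.113 m

Final effective stress: σ'_f = σ'_0 + Δσ = 146 + 42.7 = 188.7 kPa.
Normally consolidated clay, so the full stress increment lies on the virgin compression line:
S_c = C_c·H/(1+e₀)·log₁₀(σ'_f/σ'_0) = 0.44×4.2/(1+0.82)×log₁₀(188.7/146)
    = 1.0154 × 0.11142 = 0.1131 m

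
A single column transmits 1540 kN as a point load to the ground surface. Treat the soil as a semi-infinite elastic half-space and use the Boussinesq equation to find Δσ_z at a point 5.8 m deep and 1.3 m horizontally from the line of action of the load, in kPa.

Δσ_z ≈ 19.3 kPa

Boussinesq vertical stress below a point load on an elastic half-space:
Δσ_z = 3P/(2πz²) · [1 + (r/z)²]^(−5/2)
r/z = 1.3/5.8 = 0.22414; [1+(r/z)²]^(−5/2) = 0.88467.
Δσ_z = 3×1540/(2π×5.8²) × 0.88467 = 21.858 × 0.88467 = 19.34 kPa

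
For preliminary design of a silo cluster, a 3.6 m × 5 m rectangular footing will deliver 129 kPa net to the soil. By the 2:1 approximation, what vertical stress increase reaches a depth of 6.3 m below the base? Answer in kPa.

Δσ_z ≈ 20.8 kPa

By the 2:1 method the load spreads at 1 horizontal : 2 vertical, so at depth z the loaded area has grown by z in each plan dimension:
Δσ = qBL/((B+z)(L+z)) = 129×3.6×5/((3.6+6.3)(5+6.3)) = 20.756 kPa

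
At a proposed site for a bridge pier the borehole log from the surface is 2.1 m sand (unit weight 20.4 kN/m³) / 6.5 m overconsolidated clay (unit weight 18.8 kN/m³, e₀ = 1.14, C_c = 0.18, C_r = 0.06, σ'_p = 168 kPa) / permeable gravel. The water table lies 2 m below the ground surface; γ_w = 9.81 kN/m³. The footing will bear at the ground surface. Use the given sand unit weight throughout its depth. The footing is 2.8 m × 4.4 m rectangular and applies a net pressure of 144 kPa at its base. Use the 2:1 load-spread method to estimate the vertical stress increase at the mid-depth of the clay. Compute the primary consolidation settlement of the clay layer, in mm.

S_c ≈ 21.6 mm

Mid-depth of clay below the ground surface: z = 2.1 + 6.5/2 = 5.35 m.
Total vertical stress at mid-clay: σ_v = 20.4×2.1 + 18.8×3.25 = 103.94 kPa.
Pore pressure: u = 9.81×(5.35 − 2) = 32.864 kPa.
Initial effective stress: σ'_0 = σ_v − u = 103.94 − 32.864 = 71.076 kPa.
Stress increase at mid-clay by the 2:1 spreading method:
Δσ = qBL/((B+z)(L+z)) = 144×2.8×4.4/((2.8+5.35)(4.4+5.35)) = 22.326 kPa
Final effective stress: σ'_f = 71.076 + 22.326 = 93.402 kPa.
σ'_f = 93.402 ≤ σ'_p = 168 kPa, so the clay remains overconsolidated and only the recompression index applies:
S_c = C_r·H/(1+e₀)·log₁₀(σ'_f/σ'_0) = 0.06×6.5/2.14×log₁₀(93.402/71.076)
    = 0.18224 × 0.11863 = 0.02162 m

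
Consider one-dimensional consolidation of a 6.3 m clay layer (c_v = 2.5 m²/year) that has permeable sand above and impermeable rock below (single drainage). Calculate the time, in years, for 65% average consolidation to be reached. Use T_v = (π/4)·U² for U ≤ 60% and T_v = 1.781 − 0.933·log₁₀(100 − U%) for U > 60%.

t ≈ 5.4 years

Drainage path length: H_d = H = 6.3 m (single drainage).
U > 60%: T_v = 1.781 − 0.933·log₁₀(100 − 65) = 0.34038.
t = T_v·H_d²/c_v = 0.34038×6.3²/2.5 = 5.404 years.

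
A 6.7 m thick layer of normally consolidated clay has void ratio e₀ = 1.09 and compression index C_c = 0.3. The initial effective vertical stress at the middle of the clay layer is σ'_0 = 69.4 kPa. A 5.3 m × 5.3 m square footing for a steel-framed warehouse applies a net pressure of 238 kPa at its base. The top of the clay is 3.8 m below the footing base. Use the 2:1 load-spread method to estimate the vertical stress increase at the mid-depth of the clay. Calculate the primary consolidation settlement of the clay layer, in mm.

S_c ≈ 202 mm

Mid-depth of clay below the footing base: z = 3.8 + 6.7/2 = 7.15 m.
Stress increase at mid-clay by the 2:1 spreading method:
Δσ = qBL/((B+z)(L+z)) = 238×5.3×5.3/((5.3+7.15)(5.3+7.15)) = 43.131 kPa
Final effective stress: σ'_f = σ'_0 + Δσ = 69.4 + 43.131 = 112.53 kPa.
Normally consolidated clay, so the full stress increment lies on the virgin compression line:
S_c = C_c·H/(1+e₀)·log₁₀(σ'_f/σ'_0) = 0.3×6.7/(1+1.09)×log₁₀(112.53/69.4)
    = 0.96172 × 0.20991 = 0.2019 m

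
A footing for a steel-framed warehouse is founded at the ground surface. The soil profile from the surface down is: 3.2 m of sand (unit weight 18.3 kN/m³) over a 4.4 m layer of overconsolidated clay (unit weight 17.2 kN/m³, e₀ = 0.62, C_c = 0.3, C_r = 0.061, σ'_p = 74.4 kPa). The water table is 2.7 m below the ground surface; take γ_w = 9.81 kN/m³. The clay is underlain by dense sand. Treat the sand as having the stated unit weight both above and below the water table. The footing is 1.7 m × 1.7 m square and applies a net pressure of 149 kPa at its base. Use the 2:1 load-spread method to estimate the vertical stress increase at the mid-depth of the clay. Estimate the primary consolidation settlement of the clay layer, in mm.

Mid-depth of clay below the ground surface: z = 3.2 + 4.4/2 = 5.4 m.
Total vertical stress at mid-clay: σ_v = 18.3×3.2 + 17.2×2.2 = 96.4 kPa.
Pore pressure: u = 9.81×(5.4 − 2.7) = 26.487 kPa.
Initial effective stress: σ'_0 = σ_v − u = 96.4 − 26.487 = 69.913 kPa.
Stress increase at mid-clay by the 2:1 spreading method:
Δσ = qBL/((B+z)(L+z)) = 149×1.7×1.7/((1.7+5.4)(1.7+5.4)) = 8.5422 kPa
Final effective stress: σ'_f = 69.913 + 8.5422 = 78.455 kPa.
σ'_f = 78.455 > σ'_p = 74.4 kPa, so the stress path crosses the preconsolidation pressure — recompression up to σ'_p, then virgin compression beyond:
S_c = H/(1+e₀)·[C_r·log₁₀(σ'_p/σ'_0) + C_c·log₁₀(σ'_f/σ'_p)]
    = 4.4/1.62 × [0.061×log₁₀(74.4/69.913) + 0.3×log₁₀(78.455/74.4)]
    = 2.716 × [0.0016479 + 0.0069143] = 0.02325 m

S_c ≈ 23.3 mm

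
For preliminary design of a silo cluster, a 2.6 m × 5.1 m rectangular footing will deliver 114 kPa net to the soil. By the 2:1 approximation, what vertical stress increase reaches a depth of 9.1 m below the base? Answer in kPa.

By the 2:1 method the load spreads at 1 horizontal : 2 vertical, so at depth z the loaded area has grown by z in each plan dimension:
Δσ = qBL/((B+z)(L+z)) = 114×2.6×5.1/((2.6+9.1)(5.1+9.1)) = 9.0986 kPa

Δσ_z ≈ 9.1 kPa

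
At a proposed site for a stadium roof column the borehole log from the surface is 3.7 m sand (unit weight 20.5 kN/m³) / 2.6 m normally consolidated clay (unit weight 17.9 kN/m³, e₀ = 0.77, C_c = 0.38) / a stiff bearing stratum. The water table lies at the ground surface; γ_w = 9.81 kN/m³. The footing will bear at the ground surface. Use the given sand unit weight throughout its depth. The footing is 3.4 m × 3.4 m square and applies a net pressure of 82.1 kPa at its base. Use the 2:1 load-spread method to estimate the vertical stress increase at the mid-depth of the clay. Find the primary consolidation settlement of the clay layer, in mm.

Mid-depth of clay below the ground surface: z = 3.7 + 2.6/2 = 5 m.
Total vertical stress at mid-clay: σ_v = 20.5×3.7 + 17.9×1.3 = 99.12 kPa.
Pore pressure: u = 9.81×(5 − 0) = 49.05 kPa.
Initial effective stress: σ'_0 = σ_v − u = 99.12 − 49.05 = 50.07 kPa.
Stress increase at mid-clay by the 2:1 spreading method:
Δσ = qBL/((B+z)(L+z)) = 82.1×3.4×3.4/((3.4+5)(3.4+5)) = 13.451 kPa
Final effective stress: σ'_f = σ'_0 + Δσ = 50.07 + 13.451 = 63.521 kPa.
Normally consolidated clay, so the full stress increment lies on the virgin compression line:
S_c = C_c·H/(1+e₀)·log₁₀(σ'_f/σ'_0) = 0.38×2.6/(1+0.77)×log₁₀(63.521/50.07)
    = 0.55819 × 0.10334 = 0.05768 m

S_c ≈ 57.7 mm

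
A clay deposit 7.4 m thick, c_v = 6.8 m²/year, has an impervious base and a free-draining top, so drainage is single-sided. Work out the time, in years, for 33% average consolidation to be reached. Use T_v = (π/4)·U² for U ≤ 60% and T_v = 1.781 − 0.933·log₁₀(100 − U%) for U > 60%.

Drainage path length: H_d = H = 7.4 m (single drainage).
U ≤ 60%: T_v = (π/4)·U² = (π/4)×0.33² = 0.08553.
t = T_v·H_d²/c_v = 0.08553×7.4²/6.8 = 0.6888 years.

t ≈ 0.689 years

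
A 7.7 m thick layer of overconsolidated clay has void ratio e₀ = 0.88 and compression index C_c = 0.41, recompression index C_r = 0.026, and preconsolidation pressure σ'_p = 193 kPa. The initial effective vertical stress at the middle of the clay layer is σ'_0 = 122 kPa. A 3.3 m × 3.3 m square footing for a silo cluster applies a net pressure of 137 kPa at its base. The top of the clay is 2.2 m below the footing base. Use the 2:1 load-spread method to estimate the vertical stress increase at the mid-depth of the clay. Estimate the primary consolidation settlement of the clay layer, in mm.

Mid-depth of clay below the footing base: z = 2.2 + 7.7/2 = 6.05 m.
Stress increase at mid-clay by the 2:1 spreading method:
Δσ = qBL/((B+z)(L+z)) = 137×3.3×3.3/((3.3+6.05)(3.3+6.05)) = 17.066 kPa
Final effective stress: σ'_f = 122 + 17.066 = 139.07 kPa.
σ'_f = 139.07 ≤ σ'_p = 193 kPa, so the clay remains overconsolidated and only the recompression index applies:
S_c = C_r·H/(1+e₀)·log₁₀(σ'_f/σ'_0) = 0.026×7.7/1.88×log₁₀(139.07/122)
    = 0.10649 × 0.056874 = 0.006056 m

S_c ≈ 6.06 mm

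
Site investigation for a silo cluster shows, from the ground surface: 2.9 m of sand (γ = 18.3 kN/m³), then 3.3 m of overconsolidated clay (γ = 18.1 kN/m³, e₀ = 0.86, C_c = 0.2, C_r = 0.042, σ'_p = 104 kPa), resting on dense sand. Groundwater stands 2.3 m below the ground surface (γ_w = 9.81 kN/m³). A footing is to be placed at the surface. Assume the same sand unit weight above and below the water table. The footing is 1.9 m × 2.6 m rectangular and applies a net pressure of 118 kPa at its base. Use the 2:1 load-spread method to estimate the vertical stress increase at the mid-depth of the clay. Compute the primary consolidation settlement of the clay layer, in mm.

Mid-depth of clay below the ground surface: z = 2.9 + 3.3/2 = 4.55 m.
Total vertical stress at mid-clay: σ_v = 18.3×2.9 + 18.1×1.65 = 82.935 kPa.
Pore pressure: u = 9.81×(4.55 − 2.3) = 22.073 kPa.
Initial effective stress: σ'_0 = σ_v − u = 82.935 − 22.073 = 60.862 kPa.
Stress increase at mid-clay by the 2:1 spreading method:
Δσ = qBL/((B+z)(L+z)) = 118×1.9×2.6/((1.9+4.55)(2.6+4.55)) = 12.64 kPa
Final effective stress: σ'_f = 60.862 + 12.64 = 73.502 kPa.
σ'_f = 73.502 ≤ σ'_p = 104 kPa, so the clay remains overconsolidated and only the recompression index applies:
S_c = C_r·H/(1+e₀)·log₁₀(σ'_f/σ'_0) = 0.042×3.3/1.86×log₁₀(73.502/60.862)
    = 0.074516 × 0.081953 = 0.006107 m

S_c ≈ 6.11 mm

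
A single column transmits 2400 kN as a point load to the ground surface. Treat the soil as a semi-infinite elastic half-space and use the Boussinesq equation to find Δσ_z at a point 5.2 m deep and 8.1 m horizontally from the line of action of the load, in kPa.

Δσ_z ≈ 1.95 kPa

Boussinesq vertical stress below a point load on an elastic half-space:
Δσ_z = 3P/(2πz²) · [1 + (r/z)²]^(−5/2)
r/z = 8.1/5.2 = 1.5577; [1+(r/z)²]^(−5/2) = 0.046015.
Δσ_z = 3×2400/(2π×5.2²) × 0.046015 = 42.379 × 0.046015 = 1.95 kPa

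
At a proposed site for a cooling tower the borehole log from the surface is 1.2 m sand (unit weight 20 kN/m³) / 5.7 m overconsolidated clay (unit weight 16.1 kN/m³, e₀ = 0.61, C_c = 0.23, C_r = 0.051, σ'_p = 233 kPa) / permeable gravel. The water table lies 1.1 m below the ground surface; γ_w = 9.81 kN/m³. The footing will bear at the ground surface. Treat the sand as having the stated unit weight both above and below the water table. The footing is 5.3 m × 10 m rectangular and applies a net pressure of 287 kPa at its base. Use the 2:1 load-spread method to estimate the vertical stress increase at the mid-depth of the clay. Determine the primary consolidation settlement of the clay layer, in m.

S_c ≈ 0.105 m

Mid-depth of clay below the ground surface: z = 1.2 + 5.7/2 = 4.05 m.
Total vertical stress at mid-clay: σ_v = 20×1.2 + 16.1×2.85 = 69.885 kPa.
Pore pressure: u = 9.81×(4.05 − 1.1) = 28.94 kPa.
Initial effective stress: σ'_0 = σ_v − u = 69.885 − 28.94 = 40.945 kPa.
Stress increase at mid-clay by the 2:1 spreading method:
Δσ = qBL/((B+z)(L+z)) = 287×5.3×10/((5.3+4.05)(10+4.05)) = 115.79 kPa
Final effective stress: σ'_f = 40.945 + 115.79 = 156.74 kPa.
σ'_f = 156.74 ≤ σ'_p = 233 kPa, so the clay remains overconsolidated and only the recompression index applies:
S_c = C_r·H/(1+e₀)·log₁₀(σ'_f/σ'_0) = 0.051×5.7/1.61×log₁₀(156.74/40.945)
    = 0.18056 × 0.58298 = 0.1053 m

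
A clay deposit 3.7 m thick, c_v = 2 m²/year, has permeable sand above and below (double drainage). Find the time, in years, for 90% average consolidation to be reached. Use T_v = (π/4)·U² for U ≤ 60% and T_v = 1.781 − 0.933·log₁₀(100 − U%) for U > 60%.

t ≈ 1.45 years

Drainage path length: H_d = H/2 = 1.85 m (double drainage).
U > 60%: T_v = 1.781 − 0.933·log₁₀(100 − 90) = 0.848.
t = T_v·H_d²/c_v = 0.848×1.85²/2 = 1.451 years.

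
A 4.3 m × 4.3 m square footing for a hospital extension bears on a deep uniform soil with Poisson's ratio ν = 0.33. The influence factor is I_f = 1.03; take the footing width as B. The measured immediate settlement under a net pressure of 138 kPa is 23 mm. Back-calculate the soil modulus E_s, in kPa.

S_e = q·B·(1−ν²)/E_s · I_f  ⇒  E_s = q·B·(1−ν²)·I_f / S_e.
E_s = 138 × 4.3 × 0.8911 × 1.03 / 0.023 = 23680 kPa

E_s ≈ 23700 kPa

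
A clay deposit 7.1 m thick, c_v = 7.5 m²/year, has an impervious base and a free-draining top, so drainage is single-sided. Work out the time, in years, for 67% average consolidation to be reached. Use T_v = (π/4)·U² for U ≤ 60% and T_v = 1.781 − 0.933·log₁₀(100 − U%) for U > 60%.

Drainage path length: H_d = H = 7.1 m (single drainage).
U > 60%: T_v = 1.781 − 0.933·log₁₀(100 − 67) = 0.36423.
t = T_v·H_d²/c_v = 0.36423×7.1²/7.5 = 2.448 years.

t ≈ 2.45 years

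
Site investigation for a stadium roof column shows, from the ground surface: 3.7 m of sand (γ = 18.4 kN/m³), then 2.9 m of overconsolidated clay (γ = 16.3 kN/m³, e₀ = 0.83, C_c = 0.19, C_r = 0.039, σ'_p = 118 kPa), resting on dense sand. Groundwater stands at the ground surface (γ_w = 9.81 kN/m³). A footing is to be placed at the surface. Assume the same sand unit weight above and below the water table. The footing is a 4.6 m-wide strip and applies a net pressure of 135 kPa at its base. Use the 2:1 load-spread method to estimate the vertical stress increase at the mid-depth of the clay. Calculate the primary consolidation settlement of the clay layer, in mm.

S_c ≈ 25.1 mm

Mid-depth of clay below the ground surface: z = 3.7 + 2.9/2 = 5.15 m.
Total vertical stress at mid-clay: σ_v = 18.4×3.7 + 16.3×1.45 = 91.715 kPa.
Pore pressure: u = 9.81×(5.15 − 0) = 50.522 kPa.
Initial effective stress: σ'_0 = σ_v − u = 91.715 − 50.522 = 41.193 kPa.
Stress increase at mid-clay by the 2:1 spreading method:
Δσ = qB/(B+z) = 135×4.6/(4.6+5.15) = 63.692 kPa
Final effective stress: σ'_f = 41.193 + 63.692 = 104.88 kPa.
σ'_f = 104.88 ≤ σ'_p = 118 kPa, so the clay remains overconsolidated and only the recompression index applies:
S_c = C_r·H/(1+e₀)·log₁₀(σ'_f/σ'_0) = 0.039×2.9/1.83×log₁₀(104.88/41.193)
    = 0.061803 × 0.40587 = 0.02508 m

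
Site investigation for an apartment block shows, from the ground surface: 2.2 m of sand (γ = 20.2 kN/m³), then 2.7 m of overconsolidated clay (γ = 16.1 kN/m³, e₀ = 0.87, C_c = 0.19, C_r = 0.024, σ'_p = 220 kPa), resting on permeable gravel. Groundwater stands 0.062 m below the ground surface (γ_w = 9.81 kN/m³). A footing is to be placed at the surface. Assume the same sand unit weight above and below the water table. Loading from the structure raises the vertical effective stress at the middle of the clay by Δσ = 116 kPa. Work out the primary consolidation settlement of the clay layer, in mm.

S_c ≈ 23.1 mm

Mid-depth of clay below the ground surface: z = 2.2 + 2.7/2 = 3.55 m.
Total vertical stress at mid-clay: σ_v = 20.2×2.2 + 16.1×1.35 = 66.175 kPa.
Pore pressure: u = 9.81×(3.55 − 0.062) = 34.217 kPa.
Initial effective stress: σ'_0 = σ_v − u = 66.175 − 34.217 = 31.958 kPa.
Final effective stress: σ'_f = 31.958 + 116 = 147.96 kPa.
σ'_f = 147.96 ≤ σ'_p = 220 kPa, so the clay remains overconsolidated and only the recompression index applies:
S_c = C_r·H/(1+e₀)·log₁₀(σ'_f/σ'_0) = 0.024×2.7/1.87×log₁₀(147.96/31.958)
    = 0.034654 × 0.66556 = 0.02306 m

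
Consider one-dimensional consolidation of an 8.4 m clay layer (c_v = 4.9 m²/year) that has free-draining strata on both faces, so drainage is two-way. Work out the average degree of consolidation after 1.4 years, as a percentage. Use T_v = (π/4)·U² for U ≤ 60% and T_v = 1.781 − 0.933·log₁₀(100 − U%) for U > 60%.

Drainage path length: H_d = H/2 = 4.2 m (double drainage).
T_v = c_v·t/H_d² = 4.9×1.4/4.2² = 0.38889.
T_v = 0.38889 corresponds to the U > 60% branch:
U = 1 − 10^((1.781 − T_v)/0.933)/100 = 0.6895

U ≈ 68.9 %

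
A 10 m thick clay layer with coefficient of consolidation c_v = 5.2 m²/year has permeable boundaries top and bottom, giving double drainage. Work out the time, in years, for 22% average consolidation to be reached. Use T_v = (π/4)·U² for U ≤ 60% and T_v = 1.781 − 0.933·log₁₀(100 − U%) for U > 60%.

Drainage path length: H_d = H/2 = 5 m (double drainage).
U ≤ 60%: T_v = (π/4)·U² = (π/4)×0.22² = 0.038013.
t = T_v·H_d²/c_v = 0.038013×5²/5.2 = 0.1828 years.

t ≈ 0.183 years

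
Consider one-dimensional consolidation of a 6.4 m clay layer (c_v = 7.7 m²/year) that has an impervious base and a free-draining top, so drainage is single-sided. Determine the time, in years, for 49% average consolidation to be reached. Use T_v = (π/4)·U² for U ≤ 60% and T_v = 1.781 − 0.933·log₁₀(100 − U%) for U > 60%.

t ≈ 1 years

Drainage path length: H_d = H = 6.4 m (single drainage).
U ≤ 60%: T_v = (π/4)·U² = (π/4)×0.49² = 0.18857.
t = T_v·H_d²/c_v = 0.18857×6.4²/7.7 = 1.003 years.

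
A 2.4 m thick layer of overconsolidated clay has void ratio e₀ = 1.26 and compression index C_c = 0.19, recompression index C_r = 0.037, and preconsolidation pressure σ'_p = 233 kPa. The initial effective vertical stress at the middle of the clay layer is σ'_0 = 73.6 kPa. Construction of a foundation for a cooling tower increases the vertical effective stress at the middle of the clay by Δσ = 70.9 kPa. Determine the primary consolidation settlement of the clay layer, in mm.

Final effective stress: σ'_f = 73.6 + 70.9 = 144.5 kPa.
σ'_f = 144.5 ≤ σ'_p = 233 kPa, so the clay remains overconsolidated and only the recompression index applies:
S_c = C_r·H/(1+e₀)·log₁₀(σ'_f/σ'_0) = 0.037×2.4/2.26×log₁₀(144.5/73.6)
    = 0.03929 × 0.29299 = 0.01151 m

S_c ≈ 11.5 mm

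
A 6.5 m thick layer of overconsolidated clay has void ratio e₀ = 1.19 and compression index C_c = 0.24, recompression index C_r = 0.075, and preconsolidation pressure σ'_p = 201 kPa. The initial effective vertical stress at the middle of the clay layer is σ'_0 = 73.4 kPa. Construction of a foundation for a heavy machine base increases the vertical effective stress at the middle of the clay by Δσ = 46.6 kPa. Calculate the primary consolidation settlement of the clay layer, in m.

Final effective stress: σ'_f = 73.4 + 46.6 = 120 kPa.
σ'_f = 120 ≤ σ'_p = 201 kPa, so the clay remains overconsolidated and only the recompression index applies:
S_c = C_r·H/(1+e₀)·log₁₀(σ'_f/σ'_0) = 0.075×6.5/2.19×log₁₀(120/73.4)
    = 0.2226 × 0.21349 = 0.04752 m

S_c ≈ 0.0475 m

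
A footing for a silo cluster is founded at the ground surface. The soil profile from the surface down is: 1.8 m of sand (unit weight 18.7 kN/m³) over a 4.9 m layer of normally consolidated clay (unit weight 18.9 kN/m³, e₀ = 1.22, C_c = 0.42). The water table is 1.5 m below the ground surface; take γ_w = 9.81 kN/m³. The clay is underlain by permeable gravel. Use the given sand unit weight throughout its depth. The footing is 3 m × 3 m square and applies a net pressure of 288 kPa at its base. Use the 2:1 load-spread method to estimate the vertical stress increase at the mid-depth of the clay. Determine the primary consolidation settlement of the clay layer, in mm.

S_c ≈ 265 mm

Mid-depth of clay below the ground surface: z = 1.8 + 4.9/2 = 4.25 m.
Total vertical stress at mid-clay: σ_v = 18.7×1.8 + 18.9×2.45 = 79.965 kPa.
Pore pressure: u = 9.81×(4.25 − 1.5) = 26.978 kPa.
Initial effective stress: σ'_0 = σ_v − u = 79.965 − 26.978 = 52.987 kPa.
Stress increase at mid-clay by the 2:1 spreading method:
Δσ = qBL/((B+z)(L+z)) = 288×3×3/((3+4.25)(3+4.25)) = 49.313 kPa
Final effective stress: σ'_f = σ'_0 + Δσ = 52.987 + 49.313 = 102.3 kPa.
Normally consolidated clay, so the full stress increment lies on the virgin compression line:
S_c = C_c·H/(1+e₀)·log₁₀(σ'_f/σ'_0) = 0.42×4.9/(1+1.22)×log₁₀(102.3/52.987)
    = 0.92703 × 0.28571 = 0.2649 m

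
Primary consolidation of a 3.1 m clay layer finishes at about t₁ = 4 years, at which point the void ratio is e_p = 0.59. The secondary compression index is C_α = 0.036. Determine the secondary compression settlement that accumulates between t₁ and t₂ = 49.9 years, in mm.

Secondary compression: S_s = C_α·H/(1+e_p)·log₁₀(t₂/t₁)
S_s = 0.036×3.1/(1+0.59)×log₁₀(49.9/4)
    = 0.07019 × 1.096 = 0.07693 m

S_s ≈ 76.9 mm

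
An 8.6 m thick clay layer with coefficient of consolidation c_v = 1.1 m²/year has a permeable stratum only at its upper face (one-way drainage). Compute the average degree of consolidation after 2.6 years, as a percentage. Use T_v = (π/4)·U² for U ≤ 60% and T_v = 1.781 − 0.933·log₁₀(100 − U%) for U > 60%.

Drainage path length: H_d = H = 8.6 m (single drainage).
T_v = c_v·t/H_d² = 1.1×2.6/8.6² = 0.03867.
T_v = 0.03867 corresponds to the U ≤ 60% branch:
U = √(4T_v/π) = 0.2219

U ≈ 22.2 %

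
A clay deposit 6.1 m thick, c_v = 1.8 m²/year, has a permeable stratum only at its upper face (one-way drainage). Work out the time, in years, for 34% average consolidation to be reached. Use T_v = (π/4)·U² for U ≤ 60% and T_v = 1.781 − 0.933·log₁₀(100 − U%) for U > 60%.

Drainage path length: H_d = H = 6.1 m (single drainage).
U ≤ 60%: T_v = (π/4)·U² = (π/4)×0.34² = 0.090792.
t = T_v·H_d²/c_v = 0.090792×6.1²/1.8 = 1.877 years.

t ≈ 1.88 years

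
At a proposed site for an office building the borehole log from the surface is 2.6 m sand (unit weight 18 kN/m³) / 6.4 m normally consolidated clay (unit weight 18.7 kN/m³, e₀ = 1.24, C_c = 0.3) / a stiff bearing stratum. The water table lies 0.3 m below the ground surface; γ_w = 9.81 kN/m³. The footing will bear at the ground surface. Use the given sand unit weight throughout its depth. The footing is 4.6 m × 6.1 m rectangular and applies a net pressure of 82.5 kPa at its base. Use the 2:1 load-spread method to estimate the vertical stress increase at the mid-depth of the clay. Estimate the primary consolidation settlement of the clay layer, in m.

S_c ≈ 0.113 m

Mid-depth of clay below the ground surface: z = 2.6 + 6.4/2 = 5.8 m.
Total vertical stress at mid-clay: σ_v = 18×2.6 + 18.7×3.2 = 106.64 kPa.
Pore pressure: u = 9.81×(5.8 − 0.3) = 53.955 kPa.
Initial effective stress: σ'_0 = σ_v − u = 106.64 − 53.955 = 52.685 kPa.
Stress increase at mid-clay by the 2:1 spreading method:
Δσ = qBL/((B+z)(L+z)) = 82.5×4.6×6.1/((4.6+5.8)(6.1+5.8)) = 18.705 kPa
Final effective stress: σ'_f = σ'_0 + Δσ = 52.685 + 18.705 = 71.39 kPa.
Normally consolidated clay, so the full stress increment lies on the virgin compression line:
S_c = C_c·H/(1+e₀)·log₁₀(σ'_f/σ'_0) = 0.3×6.4/(1+1.24)×log₁₀(71.39/52.685)
    = 0.85714 × 0.13195 = 0.1131 m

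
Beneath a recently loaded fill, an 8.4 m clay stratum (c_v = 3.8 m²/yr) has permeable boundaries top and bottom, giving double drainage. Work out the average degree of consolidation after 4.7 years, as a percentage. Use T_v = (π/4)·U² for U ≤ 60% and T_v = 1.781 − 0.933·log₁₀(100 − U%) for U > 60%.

U ≈ 93.3 %

Drainage path length: H_d = H/2 = 4.2 m (double drainage).
T_v = c_v·t/H_d² = 3.8×4.7/4.2² = 1.0125.
T_v = 1.0125 corresponds to the U > 60% branch:
U = 1 − 10^((1.781 − T_v)/0.933)/100 = 0.9334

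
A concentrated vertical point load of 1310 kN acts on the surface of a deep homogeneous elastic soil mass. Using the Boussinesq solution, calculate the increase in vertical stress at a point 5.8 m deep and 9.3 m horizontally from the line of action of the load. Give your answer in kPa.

Δσ_z ≈ 0.772 kPa

Boussinesq vertical stress below a point load on an elastic half-space:
Δσ_z = 3P/(2πz²) · [1 + (r/z)²]^(−5/2)
r/z = 9.3/5.8 = 1.6034; [1+(r/z)²]^(−5/2) = 0.041496.
Δσ_z = 3×1310/(2π×5.8²) × 0.041496 = 18.593 × 0.041496 = 0.7715 kPa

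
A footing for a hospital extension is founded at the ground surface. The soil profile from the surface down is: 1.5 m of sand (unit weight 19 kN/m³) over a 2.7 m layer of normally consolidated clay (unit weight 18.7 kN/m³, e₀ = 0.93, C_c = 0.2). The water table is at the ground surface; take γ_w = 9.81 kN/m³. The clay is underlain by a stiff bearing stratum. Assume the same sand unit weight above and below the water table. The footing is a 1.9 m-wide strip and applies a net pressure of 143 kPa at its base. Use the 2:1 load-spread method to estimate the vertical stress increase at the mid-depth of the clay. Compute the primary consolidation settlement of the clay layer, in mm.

Mid-depth of clay below the ground surface: z = 1.5 + 2.7/2 = 2.85 m.
Total vertical stress at mid-clay: σ_v = 19×1.5 + 18.7×1.35 = 53.745 kPa.
Pore pressure: u = 9.81×(2.85 − 0) = 27.959 kPa.
Initial effective stress: σ'_0 = σ_v − u = 53.745 − 27.959 = 25.786 kPa.
Stress increase at mid-clay by the 2:1 spreading method:
Δσ = qB/(B+z) = 143×1.9/(1.9+2.85) = 57.2 kPa
Final effective stress: σ'_f = σ'_0 + Δσ = 25.786 + 57.2 = 82.986 kPa.
Normally consolidated clay, so the full stress increment lies on the virgin compression line:
S_c = C_c·H/(1+e₀)·log₁₀(σ'_f/σ'_0) = 0.2×2.7/(1+0.93)×log₁₀(82.986/25.786)
    = 0.27979 × 0.50762 = 0.142 m

S_c ≈ 142 mm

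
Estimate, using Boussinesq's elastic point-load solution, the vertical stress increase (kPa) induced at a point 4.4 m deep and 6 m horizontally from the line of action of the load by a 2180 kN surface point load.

Boussinesq vertical stress below a point load on an elastic half-space:
Δσ_z = 3P/(2πz²) · [1 + (r/z)²]^(−5/2)
r/z = 6/4.4 = 1.3636; [1+(r/z)²]^(−5/2) = 0.072322.
Δσ_z = 3×2180/(2π×4.4²) × 0.072322 = 53.764 × 0.072322 = 3.888 kPa

Δσ_z ≈ 3.89 kPa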